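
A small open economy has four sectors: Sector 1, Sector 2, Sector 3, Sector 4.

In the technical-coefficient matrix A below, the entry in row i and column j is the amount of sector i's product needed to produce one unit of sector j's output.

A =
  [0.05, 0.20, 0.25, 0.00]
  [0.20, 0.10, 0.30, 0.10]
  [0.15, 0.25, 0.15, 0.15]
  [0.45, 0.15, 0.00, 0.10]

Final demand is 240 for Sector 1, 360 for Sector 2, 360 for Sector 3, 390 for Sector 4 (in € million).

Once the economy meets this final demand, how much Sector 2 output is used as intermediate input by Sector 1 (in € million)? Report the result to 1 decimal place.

z_21 = 146.9

I − A =
  [   0.95    -0.20    -0.25     0.00]
  [  -0.20     0.90    -0.30    -0.10]
  [  -0.15    -0.25     0.85    -0.15]
  [  -0.45    -0.15     0.00     0.90]
Compute the cofactors C_ij = (−1)^(i+j)·(3×3 minor ij) of I−A; the adjugate is their transpose:
adj(I−A) = Cᵀ =
  [ 0.601500   0.214875   0.252750   0.066000]
  [ 0.252000   0.676125   0.312750   0.127250]
  [ 0.240750   0.275625   0.710250   0.149000]
  [ 0.342750   0.220125   0.178500   0.566250]
det(I−A) = Σ_j (I−A)_1j·C_1j = (0.95)(0.601500) + (-0.20)(0.252000) + (-0.25)(0.240750) + (0.00)(0.342750) = 0.4608375
(I − A)⁻¹ = adj(I−A) / det(I−A) ≈
  [   1.3052     0.4663     0.5485     0.1432]
  [   0.5468     1.4672     0.6787     0.2761]
  [   0.5224     0.5981     1.5412     0.3233]
  [   0.7438     0.4777     0.3873     1.2287]
First solve x = (I − A)⁻¹ d = adj(I−A)·d / det(I−A); in particular x_1 = (0.601500·240 + 0.214875·360 + 0.252750·360 + 0.066000·390) / 0.4608375 = 338.445 / 0.4608375 ≈ 734.413.
Intermediate flow from 2 to 1: z_21 = a_21 · x_1 = 0.20 × 338.445 / 0.4608375 = 67.689 / 0.4608375 ≈ 146.9.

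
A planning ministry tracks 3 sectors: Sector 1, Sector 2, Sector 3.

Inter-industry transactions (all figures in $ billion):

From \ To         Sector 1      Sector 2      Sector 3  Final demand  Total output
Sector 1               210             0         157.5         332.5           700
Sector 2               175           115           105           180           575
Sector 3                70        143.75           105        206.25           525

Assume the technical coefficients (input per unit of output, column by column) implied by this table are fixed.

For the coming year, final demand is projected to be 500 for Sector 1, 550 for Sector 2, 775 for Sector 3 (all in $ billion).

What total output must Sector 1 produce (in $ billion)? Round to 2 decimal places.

x_1 = 1410.53

Technical coefficients a_ij = z_ij / X_j:
  a_11 = 210/700 = 0.30, a_21 = 175/700 = 0.25, a_31 = 70/700 = 0.10
  a_12 = 0/575 = 0.00, a_22 = 115/575 = 0.20, a_32 = 143.75/575 = 0.25
  a_13 = 157.5/525 = 0.30, a_23 = 105/525 = 0.20, a_33 = 105/525 = 0.20
I − A =
  [   0.70     0.00    -0.30]
  [  -0.25     0.80    -0.20]
  [  -0.10    -0.25     0.80]
Cofactors of I−A, C_ij = (−1)^(i+j)·(minor ij) (rows/columns in the sector order above):
  C_11 = (0.80)(0.80) − (-0.20)(-0.25) = 0.5900
  C_12 = −[(-0.25)(0.80) − (-0.20)(-0.10)] = 0.2200
  C_13 = (-0.25)(-0.25) − (0.80)(-0.10) = 0.1425
  C_21 = −[(0.00)(0.80) − (-0.30)(-0.25)] = 0.0750
  C_22 = (0.70)(0.80) − (-0.30)(-0.10) = 0.5300
  C_23 = −[(0.70)(-0.25) − (0.00)(-0.10)] = 0.1750
  C_31 = (0.00)(-0.20) − (-0.30)(0.80) = 0.2400
  C_32 = −[(0.70)(-0.20) − (-0.30)(-0.25)] = 0.2150
  C_33 = (0.70)(0.80) − (0.00)(-0.25) = 0.5600
det(I−A) = Σ_j (I−A)_1j·C_1j = (0.70)(0.5900) + (0.00)(0.2200) + (-0.30)(0.1425) = 0.37025
adj(I−A) = Cᵀ =
  [ 0.5900   0.0750   0.2400]
  [ 0.2200   0.5300   0.2150]
  [ 0.1425   0.1750   0.5600]
(I − A)⁻¹ = adj(I−A) / det(I−A) ≈
  [   1.5935     0.2026     0.6482]
  [   0.5942     1.4315     0.5807]
  [   0.3849     0.4727     1.5125]
x = (I − A)⁻¹ d = adj(I−A)·d / det(I−A), with det(I−A) = 0.37025:
  x_1 = (0.5900·500 + 0.0750·550 + 0.2400·775) / 0.37025 = 522.25 / 0.37025 ≈ 1410.53
  x_2 = (0.2200·500 + 0.5300·550 + 0.2150·775) / 0.37025 = 568.125 / 0.37025 ≈ 1534.44
  x_3 = (0.1425·500 + 0.1750·550 + 0.5600·775) / 0.37025 = 601.50 / 0.37025 ≈ 1624.58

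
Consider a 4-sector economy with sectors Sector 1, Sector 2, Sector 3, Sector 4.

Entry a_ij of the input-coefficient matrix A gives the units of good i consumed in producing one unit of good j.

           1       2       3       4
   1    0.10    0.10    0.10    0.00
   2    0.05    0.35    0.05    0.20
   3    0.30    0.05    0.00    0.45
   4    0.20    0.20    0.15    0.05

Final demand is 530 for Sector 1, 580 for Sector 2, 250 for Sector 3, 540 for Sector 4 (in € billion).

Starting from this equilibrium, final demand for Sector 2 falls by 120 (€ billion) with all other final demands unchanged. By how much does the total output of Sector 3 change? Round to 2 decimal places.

Δx_3 = -44.23

I − A =
  [   0.90    -0.10    -0.10     0.00]
  [  -0.05     0.65    -0.05    -0.20]
  [  -0.30    -0.05     1.00    -0.45]
  [  -0.20    -0.20    -0.15     0.95]
Compute the cofactors C_ij = (−1)^(i+j)·(3×3 minor ij) of I−A; the adjugate is their transpose:
adj(I−A) = Cᵀ =
  [ 0.525250   0.102000   0.065500   0.052500]
  [ 0.111875   0.756750   0.078500   0.196500]
  [ 0.240625   0.161250   0.511000   0.276000]
  [ 0.172125   0.206250   0.111000   0.556500]
det(I−A) = Σ_j (I−A)_1j·C_1j = (0.90)(0.525250) + (-0.10)(0.111875) + (-0.10)(0.240625) + (0.00)(0.172125) = 0.437475
(I − A)⁻¹ = adj(I−A) / det(I−A) ≈
  [   1.2006     0.2332     0.1497     0.1200]
  [   0.2557     1.7298     0.1794     0.4492]
  [   0.5500     0.3686     1.1681     0.6309]
  [   0.3935     0.4715     0.2537     1.2721]
Δx = (I − A)⁻¹ Δd with Δd having -120 in the Sector 2 component and 0 elsewhere.
So Δx_3 = L_32 · (-120), where L_32 = adj(I−A)_32 / det(I−A) = 0.161250 / 0.437475.
Δx_3 = 0.161250 × (-120) / 0.437475 = -19.35 / 0.437475 ≈ -44.23.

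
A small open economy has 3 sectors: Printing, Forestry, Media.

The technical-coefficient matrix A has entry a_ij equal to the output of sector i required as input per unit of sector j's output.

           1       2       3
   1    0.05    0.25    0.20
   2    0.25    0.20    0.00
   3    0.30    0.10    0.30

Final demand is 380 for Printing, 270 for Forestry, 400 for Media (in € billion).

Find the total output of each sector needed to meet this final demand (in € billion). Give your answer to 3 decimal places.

x_1 = 756.921, x_2 = 574.038, x_3 = 977.829

I − A =
  [   0.95    -0.25    -0.20]
  [  -0.25     0.80     0.00]
  [  -0.30    -0.10     0.70]
Cofactors of I−A, C_ij = (−1)^(i+j)·(minor ij) (rows/columns in the sector order above):
  C_11 = (0.80)(0.70) − (0.00)(-0.10) = 0.5600
  C_12 = −[(-0.25)(0.70) − (0.00)(-0.30)] = 0.1750
  C_13 = (-0.25)(-0.10) − (0.80)(-0.30) = 0.2650
  C_21 = −[(-0.25)(0.70) − (-0.20)(-0.10)] = 0.1950
  C_22 = (0.95)(0.70) − (-0.20)(-0.30) = 0.6050
  C_23 = −[(0.95)(-0.10) − (-0.25)(-0.30)] = 0.1700
  C_31 = (-0.25)(0.00) − (-0.20)(0.80) = 0.1600
  C_32 = −[(0.95)(0.00) − (-0.20)(-0.25)] = 0.0500
  C_33 = (0.95)(0.80) − (-0.25)(-0.25) = 0.6975
det(I−A) = Σ_j (I−A)_1j·C_1j = (0.95)(0.5600) + (-0.25)(0.1750) + (-0.20)(0.2650) = 0.43525
adj(I−A) = Cᵀ =
  [ 0.5600   0.1950   0.1600]
  [ 0.1750   0.6050   0.0500]
  [ 0.2650   0.1700   0.6975]
(I − A)⁻¹ = adj(I−A) / det(I−A) ≈
  [   1.2866     0.4480     0.3676]
  [   0.4021     1.3900     0.1149]
  [   0.6088     0.3906     1.6025]
x = (I − A)⁻¹ d = adj(I−A)·d / det(I−A), with det(I−A) = 0.43525:
  x_1 = (0.5600·380 + 0.1950·270 + 0.1600·400) / 0.43525 = 329.45 / 0.43525 ≈ 756.921
  x_2 = (0.1750·380 + 0.6050·270 + 0.0500·400) / 0.43525 = 249.85 / 0.43525 ≈ 574.038
  x_3 = (0.2650·380 + 0.1700·270 + 0.6975·400) / 0.43525 = 425.60 / 0.43525 ≈ 977.829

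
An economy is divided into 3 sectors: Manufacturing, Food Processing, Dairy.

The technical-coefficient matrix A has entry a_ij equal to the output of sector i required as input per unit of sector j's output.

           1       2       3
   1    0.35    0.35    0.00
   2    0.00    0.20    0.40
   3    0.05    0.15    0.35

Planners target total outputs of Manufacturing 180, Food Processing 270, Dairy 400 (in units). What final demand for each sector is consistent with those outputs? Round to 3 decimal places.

I − A =
  [   0.65    -0.35     0.00]
  [   0.00     0.80    -0.40]
  [  -0.05    -0.15     0.65]
d = (I − A) x:
  d_1 = (+0.65)·180 + (-0.35)·270 + (+0.00)·400 = 22.500
  d_2 = (+0.00)·180 + (+0.80)·270 + (-0.40)·400 = 56.000
  d_3 = (-0.05)·180 + (-0.15)·270 + (+0.65)·400 = 210.500

d_1 = 22.500, d_2 = 56.000, d_3 = 210.500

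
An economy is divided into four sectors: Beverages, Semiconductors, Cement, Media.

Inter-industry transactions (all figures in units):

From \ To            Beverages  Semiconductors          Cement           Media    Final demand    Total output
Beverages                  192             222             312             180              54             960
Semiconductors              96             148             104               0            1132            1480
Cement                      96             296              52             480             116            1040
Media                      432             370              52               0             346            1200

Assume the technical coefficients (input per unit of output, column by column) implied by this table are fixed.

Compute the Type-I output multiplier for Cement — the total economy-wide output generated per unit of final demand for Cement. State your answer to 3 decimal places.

Technical coefficients a_ij = z_ij / X_j:
  a_11 = 192/960 = 0.20, a_21 = 96/960 = 0.10, a_31 = 96/960 = 0.10, a_41 = 432/960 = 0.45
  a_12 = 222/1480 = 0.15, a_22 = 148/1480 = 0.10, a_32 = 296/1480 = 0.20, a_42 = 370/1480 = 0.25
  a_13 = 312/1040 = 0.30, a_23 = 104/1040 = 0.10, a_33 = 52/1040 = 0.05, a_43 = 52/1040 = 0.05
  a_14 = 180/1200 = 0.15, a_24 = 0/1200 = 0.00, a_34 = 480/1200 = 0.40, a_44 = 0/1200 = 0.00
I − A =
  [   0.80    -0.15    -0.30    -0.15]
  [  -0.10     0.90    -0.10     0.00]
  [  -0.10    -0.20     0.95    -0.40]
  [  -0.45    -0.25    -0.05     1.00]
Compute the cofactors C_ij = (−1)^(i+j)·(3×3 minor ij) of I−A; the adjugate is their transpose:
adj(I−A) = Cᵀ =
  [ 0.807000   0.266625   0.295500   0.239250]
  [ 0.121000   0.595125   0.104000   0.059750]
  [ 0.282000   0.272250   0.640500   0.298500]
  [ 0.407500   0.282375   0.191000   0.619250]
det(I−A) = Σ_j (I−A)_1j·C_1j = (0.80)(0.807000) + (-0.15)(0.121000) + (-0.30)(0.282000) + (-0.15)(0.407500) = 0.481725
(I − A)⁻¹ = adj(I−A) / det(I−A) ≈
  [   1.6752     0.5535     0.6134     0.4967]
  [   0.2512     1.2354     0.2159     0.1240]
  [   0.5854     0.5652     1.3296     0.6196]
  [   0.8459     0.5862     0.3965     1.2855]
The output multiplier for sector j is the column-j sum of the Leontief inverse (I − A)⁻¹ = adj(I−A) / det(I−A).
Column 3 of adj(I−A): (0.295500, 0.104000, 0.640500, 0.191000); det(I−A) = 0.481725.
m_3 = (0.295500 + 0.104000 + 0.640500 + 0.191000) / 0.481725 = 1.231 / 0.481725 ≈ 2.555.

m_3 = 2.555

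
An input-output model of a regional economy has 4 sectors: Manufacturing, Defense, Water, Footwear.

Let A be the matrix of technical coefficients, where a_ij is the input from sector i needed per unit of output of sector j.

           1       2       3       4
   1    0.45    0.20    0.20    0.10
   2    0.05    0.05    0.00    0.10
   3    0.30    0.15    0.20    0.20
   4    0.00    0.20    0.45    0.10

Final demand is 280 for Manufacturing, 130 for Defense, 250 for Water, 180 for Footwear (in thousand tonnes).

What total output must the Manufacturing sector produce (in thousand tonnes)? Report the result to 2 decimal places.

I − A =
  [   0.55    -0.20    -0.20    -0.10]
  [  -0.05     0.95     0.00    -0.10]
  [  -0.30    -0.15     0.80    -0.20]
  [   0.00    -0.20    -0.45     0.90]
Compute the cofactors C_ij = (−1)^(i+j)·(3×3 minor ij) of I−A; the adjugate is their transpose:
adj(I−A) = Cᵀ =
  [ 0.575750   0.183750   0.218750   0.133000]
  [ 0.045000   0.279000   0.036000   0.044000]
  [ 0.259250   0.156250   0.449250   0.146000]
  [ 0.139625   0.140125   0.232625   0.351500]
det(I−A) = Σ_j (I−A)_1j·C_1j = (0.55)(0.575750) + (-0.20)(0.045000) + (-0.20)(0.259250) + (-0.10)(0.139625) = 0.24185
(I − A)⁻¹ = adj(I−A) / det(I−A) ≈
  [   2.3806     0.7598     0.9045     0.5499]
  [   0.1861     1.1536     0.1489     0.1819]
  [   1.0719     0.6461     1.8576     0.6037]
  [   0.5773     0.5794     0.9619     1.4534]
x = (I − A)⁻¹ d = adj(I−A)·d / det(I−A), with det(I−A) = 0.24185:
  x_1 = (0.575750·280 + 0.183750·130 + 0.218750·250 + 0.133000·180) / 0.24185 = 263.725 / 0.24185 ≈ 1090.45
  x_2 = (0.045000·280 + 0.279000·130 + 0.036000·250 + 0.044000·180) / 0.24185 = 65.79 / 0.24185 ≈ 272.03
  x_3 = (0.259250·280 + 0.156250·130 + 0.449250·250 + 0.146000·180) / 0.24185 = 231.495 / 0.24185 ≈ 957.18
  x_4 = (0.139625·280 + 0.140125·130 + 0.232625·250 + 0.351500·180) / 0.24185 = 178.7375 / 0.24185 ≈ 739.04

x_1 = 1090.45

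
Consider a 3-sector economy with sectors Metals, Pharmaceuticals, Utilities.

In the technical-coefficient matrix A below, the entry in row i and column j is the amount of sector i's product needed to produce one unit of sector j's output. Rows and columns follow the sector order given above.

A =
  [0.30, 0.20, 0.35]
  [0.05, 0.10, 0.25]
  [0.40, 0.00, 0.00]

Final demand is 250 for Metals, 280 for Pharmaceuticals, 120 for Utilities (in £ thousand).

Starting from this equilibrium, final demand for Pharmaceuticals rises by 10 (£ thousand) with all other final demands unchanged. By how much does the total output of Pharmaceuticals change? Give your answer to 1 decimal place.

I − A =
  [   0.70    -0.20    -0.35]
  [  -0.05     0.90    -0.25]
  [  -0.40     0.00     1.00]
Cofactors of I−A, C_ij = (−1)^(i+j)·(minor ij) (rows/columns in the sector order above):
  C_11 = (0.90)(1.00) − (-0.25)(0.00) = 0.9000
  C_12 = −[(-0.05)(1.00) − (-0.25)(-0.40)] = 0.1500
  C_13 = (-0.05)(0.00) − (0.90)(-0.40) = 0.3600
  C_21 = −[(-0.20)(1.00) − (-0.35)(0.00)] = 0.2000
  C_22 = (0.70)(1.00) − (-0.35)(-0.40) = 0.5600
  C_23 = −[(0.70)(0.00) − (-0.20)(-0.40)] = 0.0800
  C_31 = (-0.20)(-0.25) − (-0.35)(0.90) = 0.3650
  C_32 = −[(0.70)(-0.25) − (-0.35)(-0.05)] = 0.1925
  C_33 = (0.70)(0.90) − (-0.20)(-0.05) = 0.6200
det(I−A) = Σ_j (I−A)_1j·C_1j = (0.70)(0.9000) + (-0.20)(0.1500) + (-0.35)(0.3600) = 0.4740
adj(I−A) = Cᵀ =
  [ 0.9000   0.2000   0.3650]
  [ 0.1500   0.5600   0.1925]
  [ 0.3600   0.0800   0.6200]
(I − A)⁻¹ = adj(I−A) / det(I−A) ≈
  [   1.8987     0.4219     0.7700]
  [   0.3165     1.1814     0.4061]
  [   0.7595     0.1688     1.3080]
Δx = (I − A)⁻¹ Δd with Δd having +10 in the Pharmaceuticals component and 0 elsewhere.
So Δx_P = L_PP · (+10), where L_PP = adj(I−A)_PP / det(I−A) = 0.5600 / 0.4740.
Δx_P = 0.5600 × (+10) / 0.4740 = 5.60 / 0.4740 ≈ 11.8.

Δx_P = 11.8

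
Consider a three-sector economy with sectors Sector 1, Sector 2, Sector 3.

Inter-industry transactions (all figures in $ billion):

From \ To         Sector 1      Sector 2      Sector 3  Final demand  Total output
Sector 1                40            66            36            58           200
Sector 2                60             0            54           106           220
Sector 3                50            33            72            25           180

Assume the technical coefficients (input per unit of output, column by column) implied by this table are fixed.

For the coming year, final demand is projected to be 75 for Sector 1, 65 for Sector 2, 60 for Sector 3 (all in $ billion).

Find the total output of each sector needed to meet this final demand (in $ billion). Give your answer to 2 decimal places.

x_1 = 235.58, x_2 = 210.94, x_3 = 250.89

Technical coefficients a_ij = z_ij / X_j:
  a_11 = 40/200 = 0.20, a_21 = 60/200 = 0.30, a_31 = 50/200 = 0.25
  a_12 = 66/220 = 0.30, a_22 = 0/220 = 0.00, a_32 = 33/220 = 0.15
  a_13 = 36/180 = 0.20, a_23 = 54/180 = 0.30, a_33 = 72/180 = 0.40
I − A =
  [   0.80    -0.30    -0.20]
  [  -0.30     1.00    -0.30]
  [  -0.25    -0.15     0.60]
Cofactors of I−A, C_ij = (−1)^(i+j)·(minor ij) (rows/columns in the sector order above):
  C_11 = (1.00)(0.60) − (-0.30)(-0.15) = 0.5550
  C_12 = −[(-0.30)(0.60) − (-0.30)(-0.25)] = 0.2550
  C_13 = (-0.30)(-0.15) − (1.00)(-0.25) = 0.2950
  C_21 = −[(-0.30)(0.60) − (-0.20)(-0.15)] = 0.2100
  C_22 = (0.80)(0.60) − (-0.20)(-0.25) = 0.4300
  C_23 = −[(0.80)(-0.15) − (-0.30)(-0.25)] = 0.1950
  C_31 = (-0.30)(-0.30) − (-0.20)(1.00) = 0.2900
  C_32 = −[(0.80)(-0.30) − (-0.20)(-0.30)] = 0.3000
  C_33 = (0.80)(1.00) − (-0.30)(-0.30) = 0.7100
det(I−A) = Σ_j (I−A)_1j·C_1j = (0.80)(0.5550) + (-0.30)(0.2550) + (-0.20)(0.2950) = 0.3085
adj(I−A) = Cᵀ =
  [ 0.5550   0.2100   0.2900]
  [ 0.2550   0.4300   0.3000]
  [ 0.2950   0.1950   0.7100]
(I − A)⁻¹ = adj(I−A) / det(I−A) ≈
  [   1.7990     0.6807     0.9400]
  [   0.8266     1.3938     0.9724]
  [   0.9562     0.6321     2.3015]
x = (I − A)⁻¹ d = adj(I−A)·d / det(I−A), with det(I−A) = 0.3085:
  x_1 = (0.5550·75 + 0.2100·65 + 0.2900·60) / 0.3085 = 72.675 / 0.3085 ≈ 235.58
  x_2 = (0.2550·75 + 0.4300·65 + 0.3000·60) / 0.3085 = 65.075 / 0.3085 ≈ 210.94
  x_3 = (0.2950·75 + 0.1950·65 + 0.7100·60) / 0.3085 = 77.40 / 0.3085 ≈ 250.89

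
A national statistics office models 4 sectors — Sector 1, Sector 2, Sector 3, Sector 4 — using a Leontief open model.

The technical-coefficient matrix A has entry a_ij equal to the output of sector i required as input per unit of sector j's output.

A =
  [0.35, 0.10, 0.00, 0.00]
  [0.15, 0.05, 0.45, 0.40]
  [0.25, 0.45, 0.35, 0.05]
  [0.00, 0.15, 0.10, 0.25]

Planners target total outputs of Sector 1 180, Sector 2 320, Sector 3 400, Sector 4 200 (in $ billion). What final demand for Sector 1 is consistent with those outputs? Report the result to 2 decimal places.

I − A =
  [   0.65    -0.10     0.00     0.00]
  [  -0.15     0.95    -0.45    -0.40]
  [  -0.25    -0.45     0.65    -0.05]
  [   0.00    -0.15    -0.10     0.75]
d = (I − A) x:
  d_1 = (+0.65)·180 + (-0.10)·320 + (+0.00)·400 + (+0.00)·200 = 85.00
  d_2 = (-0.15)·180 + (+0.95)·320 + (-0.45)·400 + (-0.40)·200 = 17.00
  d_3 = (-0.25)·180 + (-0.45)·320 + (+0.65)·400 + (-0.05)·200 = 61.00
  d_4 = (+0.00)·180 + (-0.15)·320 + (-0.10)·400 + (+0.75)·200 = 62.00

d_1 = 85.00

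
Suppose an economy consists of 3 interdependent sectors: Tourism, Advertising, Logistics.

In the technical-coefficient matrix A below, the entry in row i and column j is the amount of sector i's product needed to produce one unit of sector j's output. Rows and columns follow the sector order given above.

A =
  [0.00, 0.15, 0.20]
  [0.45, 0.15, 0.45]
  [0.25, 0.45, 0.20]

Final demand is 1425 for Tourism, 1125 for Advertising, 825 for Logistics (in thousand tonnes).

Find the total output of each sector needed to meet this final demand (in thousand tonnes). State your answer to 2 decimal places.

I − A =
  [   1.00    -0.15    -0.20]
  [  -0.45     0.85    -0.45]
  [  -0.25    -0.45     0.80]
Cofactors of I−A, C_ij = (−1)^(i+j)·(minor ij) (rows/columns in the sector order above):
  C_11 = (0.85)(0.80) − (-0.45)(-0.45) = 0.4775
  C_12 = −[(-0.45)(0.80) − (-0.45)(-0.25)] = 0.4725
  C_13 = (-0.45)(-0.45) − (0.85)(-0.25) = 0.4150
  C_21 = −[(-0.15)(0.80) − (-0.20)(-0.45)] = 0.2100
  C_22 = (1.00)(0.80) − (-0.20)(-0.25) = 0.7500
  C_23 = −[(1.00)(-0.45) − (-0.15)(-0.25)] = 0.4875
  C_31 = (-0.15)(-0.45) − (-0.20)(0.85) = 0.2375
  C_32 = −[(1.00)(-0.45) − (-0.20)(-0.45)] = 0.5400
  C_33 = (1.00)(0.85) − (-0.15)(-0.45) = 0.7825
det(I−A) = Σ_j (I−A)_1j·C_1j = (1.00)(0.4775) + (-0.15)(0.4725) + (-0.20)(0.4150) = 0.323625
adj(I−A) = Cᵀ =
  [ 0.4775   0.2100   0.2375]
  [ 0.4725   0.7500   0.5400]
  [ 0.4150   0.4875   0.7825]
(I − A)⁻¹ = adj(I−A) / det(I−A) ≈
  [   1.4755     0.6489     0.7339]
  [   1.4600     2.3175     1.6686]
  [   1.2823     1.5064     2.4179]
x = (I − A)⁻¹ d = adj(I−A)·d / det(I−A), with det(I−A) = 0.323625:
  x_T = (0.4775·1425 + 0.2100·1125 + 0.2375·825) / 0.323625 = 1112.625 / 0.323625 ≈ 3438.01
  x_A = (0.4725·1425 + 0.7500·1125 + 0.5400·825) / 0.323625 = 1962.5625 / 0.323625 ≈ 6064.31
  x_L = (0.4150·1425 + 0.4875·1125 + 0.7825·825) / 0.323625 = 1785.375 / 0.323625 ≈ 5516.80

x_T = 3438.01, x_A = 6064.31, x_L = 5516.80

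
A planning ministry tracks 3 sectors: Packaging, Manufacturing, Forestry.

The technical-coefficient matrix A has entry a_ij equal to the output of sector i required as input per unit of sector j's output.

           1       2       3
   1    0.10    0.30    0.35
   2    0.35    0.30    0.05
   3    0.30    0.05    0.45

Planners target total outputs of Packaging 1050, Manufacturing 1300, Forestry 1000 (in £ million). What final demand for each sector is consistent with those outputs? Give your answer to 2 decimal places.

d_1 = 205.00, d_2 = 492.50, d_3 = 170.00

I − A =
  [   0.90    -0.30    -0.35]
  [  -0.35     0.70    -0.05]
  [  -0.30    -0.05     0.55]
d = (I − A) x:
  d_1 = (+0.90)·1050 + (-0.30)·1300 + (-0.35)·1000 = 205.00
  d_2 = (-0.35)·1050 + (+0.70)·1300 + (-0.05)·1000 = 492.50
  d_3 = (-0.30)·1050 + (-0.05)·1300 + (+0.55)·1000 = 170.00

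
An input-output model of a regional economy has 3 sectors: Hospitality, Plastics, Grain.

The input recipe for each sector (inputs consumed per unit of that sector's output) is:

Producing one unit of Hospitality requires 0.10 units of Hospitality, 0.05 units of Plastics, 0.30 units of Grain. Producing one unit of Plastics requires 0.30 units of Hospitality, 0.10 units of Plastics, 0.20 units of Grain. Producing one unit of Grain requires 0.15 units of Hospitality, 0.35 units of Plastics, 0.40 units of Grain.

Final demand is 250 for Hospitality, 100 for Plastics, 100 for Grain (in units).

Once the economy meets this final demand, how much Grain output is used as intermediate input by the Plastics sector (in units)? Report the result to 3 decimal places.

I − A =
  [   0.90    -0.30    -0.15]
  [  -0.05     0.90    -0.35]
  [  -0.30    -0.20     0.60]
Cofactors of I−A, C_ij = (−1)^(i+j)·(minor ij) (rows/columns in the sector order above):
  C_11 = (0.90)(0.60) − (-0.35)(-0.20) = 0.4700
  C_12 = −[(-0.05)(0.60) − (-0.35)(-0.30)] = 0.1350
  C_13 = (-0.05)(-0.20) − (0.90)(-0.30) = 0.2800
  C_21 = −[(-0.30)(0.60) − (-0.15)(-0.20)] = 0.2100
  C_22 = (0.90)(0.60) − (-0.15)(-0.30) = 0.4950
  C_23 = −[(0.90)(-0.20) − (-0.30)(-0.30)] = 0.2700
  C_31 = (-0.30)(-0.35) − (-0.15)(0.90) = 0.2400
  C_32 = −[(0.90)(-0.35) − (-0.15)(-0.05)] = 0.3225
  C_33 = (0.90)(0.90) − (-0.30)(-0.05) = 0.7950
det(I−A) = Σ_j (I−A)_1j·C_1j = (0.90)(0.4700) + (-0.30)(0.1350) + (-0.15)(0.2800) = 0.3405
adj(I−A) = Cᵀ =
  [ 0.4700   0.2100   0.2400]
  [ 0.1350   0.4950   0.3225]
  [ 0.2800   0.2700   0.7950]
(I − A)⁻¹ = adj(I−A) / det(I−A) ≈
  [   1.3803     0.6167     0.7048]
  [   0.3965     1.4537     0.9471]
  [   0.8223     0.7930     2.3348]
First solve x = (I − A)⁻¹ d = adj(I−A)·d / det(I−A); in particular x_2 = (0.1350·250 + 0.4950·100 + 0.3225·100) / 0.3405 = 115.50 / 0.3405 ≈ 339.20705.
Intermediate flow from 3 to 2: z_32 = a_32 · x_2 = 0.20 × 115.50 / 0.3405 = 23.10 / 0.3405 ≈ 67.841.

z_32 = 67.841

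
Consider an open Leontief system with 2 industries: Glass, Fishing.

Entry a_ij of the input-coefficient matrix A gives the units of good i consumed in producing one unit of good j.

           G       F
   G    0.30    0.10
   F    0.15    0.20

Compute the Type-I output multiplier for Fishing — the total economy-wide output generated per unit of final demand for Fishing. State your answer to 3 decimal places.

I − A =
  [   0.70    -0.10]
  [  -0.15     0.80]
det(I−A) = (0.70)(0.80) − (-0.10)(-0.15) = 0.5450
adj(I−A) = [[0.80, 0.10], [0.15, 0.70]]
(I − A)⁻¹ = adj(I−A) / det(I−A) ≈
  [   1.4679     0.1835]
  [   0.2752     1.2844]
The output multiplier for sector j is the column-j sum of the Leontief inverse (I − A)⁻¹ = adj(I−A) / det(I−A).
Column F of adj(I−A): (0.10, 0.70); det(I−A) = 0.5450.
m_F = (0.10 + 0.70) / 0.5450 = 0.80 / 0.5450 ≈ 1.468.

m_F = 1.468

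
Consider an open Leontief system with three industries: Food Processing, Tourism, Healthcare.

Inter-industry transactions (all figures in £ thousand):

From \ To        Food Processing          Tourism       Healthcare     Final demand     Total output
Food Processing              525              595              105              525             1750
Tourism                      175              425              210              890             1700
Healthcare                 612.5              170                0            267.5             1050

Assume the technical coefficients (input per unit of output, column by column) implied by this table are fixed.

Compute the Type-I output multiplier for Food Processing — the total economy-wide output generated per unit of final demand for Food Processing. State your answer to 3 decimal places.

m_F = 2.764

Technical coefficients a_ij = z_ij / X_j:
  a_FF = 525/1750 = 0.30, a_TF = 175/1750 = 0.10, a_HF = 612.5/1750 = 0.35
  a_FT = 595/1700 = 0.35, a_TT = 425/1700 = 0.25, a_HT = 170/1700 = 0.10
  a_FH = 105/1050 = 0.10, a_TH = 210/1050 = 0.20, a_HH = 0/1050 = 0.00
I − A =
  [   0.70    -0.35    -0.10]
  [  -0.10     0.75    -0.20]
  [  -0.35    -0.10     1.00]
Cofactors of I−A, C_ij = (−1)^(i+j)·(minor ij) (rows/columns in the sector order above):
  C_11 = (0.75)(1.00) − (-0.20)(-0.10) = 0.7300
  C_12 = −[(-0.10)(1.00) − (-0.20)(-0.35)] = 0.1700
  C_13 = (-0.10)(-0.10) − (0.75)(-0.35) = 0.2725
  C_21 = −[(-0.35)(1.00) − (-0.10)(-0.10)] = 0.3600
  C_22 = (0.70)(1.00) − (-0.10)(-0.35) = 0.6650
  C_23 = −[(0.70)(-0.10) − (-0.35)(-0.35)] = 0.1925
  C_31 = (-0.35)(-0.20) − (-0.10)(0.75) = 0.1450
  C_32 = −[(0.70)(-0.20) − (-0.10)(-0.10)] = 0.1500
  C_33 = (0.70)(0.75) − (-0.35)(-0.10) = 0.4900
det(I−A) = Σ_j (I−A)_1j·C_1j = (0.70)(0.7300) + (-0.35)(0.1700) + (-0.10)(0.2725) = 0.42425
adj(I−A) = Cᵀ =
  [ 0.7300   0.3600   0.1450]
  [ 0.1700   0.6650   0.1500]
  [ 0.2725   0.1925   0.4900]
(I − A)⁻¹ = adj(I−A) / det(I−A) ≈
  [   1.7207     0.8486     0.3418]
  [   0.4007     1.5675     0.3536]
  [   0.6423     0.4537     1.1550]
The output multiplier for sector j is the column-j sum of the Leontief inverse (I − A)⁻¹ = adj(I−A) / det(I−A).
Column F of adj(I−A): (0.7300, 0.1700, 0.2725); det(I−A) = 0.42425.
m_F = (0.7300 + 0.1700 + 0.2725) / 0.42425 = 1.1725 / 0.42425 ≈ 2.764.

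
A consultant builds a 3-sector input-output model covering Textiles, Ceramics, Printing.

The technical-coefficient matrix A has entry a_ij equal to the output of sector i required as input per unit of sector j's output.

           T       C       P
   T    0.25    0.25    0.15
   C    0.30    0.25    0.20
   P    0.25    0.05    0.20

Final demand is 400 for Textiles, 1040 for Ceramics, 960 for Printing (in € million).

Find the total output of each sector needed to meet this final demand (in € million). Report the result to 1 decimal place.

x_T = 1789.6, x_C = 2615.2, x_P = 1922.7

I − A =
  [   0.75    -0.25    -0.15]
  [  -0.30     0.75    -0.20]
  [  -0.25    -0.05     0.80]
Cofactors of I−A, C_ij = (−1)^(i+j)·(minor ij) (rows/columns in the sector order above):
  C_11 = (0.75)(0.80) − (-0.20)(-0.05) = 0.5900
  C_12 = −[(-0.30)(0.80) − (-0.20)(-0.25)] = 0.2900
  C_13 = (-0.30)(-0.05) − (0.75)(-0.25) = 0.2025
  C_21 = −[(-0.25)(0.80) − (-0.15)(-0.05)] = 0.2075
  C_22 = (0.75)(0.80) − (-0.15)(-0.25) = 0.5625
  C_23 = −[(0.75)(-0.05) − (-0.25)(-0.25)] = 0.1000
  C_31 = (-0.25)(-0.20) − (-0.15)(0.75) = 0.1625
  C_32 = −[(0.75)(-0.20) − (-0.15)(-0.30)] = 0.1950
  C_33 = (0.75)(0.75) − (-0.25)(-0.30) = 0.4875
det(I−A) = Σ_j (I−A)_1j·C_1j = (0.75)(0.5900) + (-0.25)(0.2900) + (-0.15)(0.2025) = 0.339625
adj(I−A) = Cᵀ =
  [ 0.5900   0.2075   0.1625]
  [ 0.2900   0.5625   0.1950]
  [ 0.2025   0.1000   0.4875]
(I − A)⁻¹ = adj(I−A) / det(I−A) ≈
  [   1.7372     0.6110     0.4785]
  [   0.8539     1.6562     0.5742]
  [   0.5962     0.2944     1.4354]
x = (I − A)⁻¹ d = adj(I−A)·d / det(I−A), with det(I−A) = 0.339625:
  x_T = (0.5900·400 + 0.2075·1040 + 0.1625·960) / 0.339625 = 607.80 / 0.339625 ≈ 1789.6
  x_C = (0.2900·400 + 0.5625·1040 + 0.1950·960) / 0.339625 = 888.20 / 0.339625 ≈ 2615.2
  x_P = (0.2025·400 + 0.1000·1040 + 0.4875·960) / 0.339625 = 653.00 / 0.339625 ≈ 1922.7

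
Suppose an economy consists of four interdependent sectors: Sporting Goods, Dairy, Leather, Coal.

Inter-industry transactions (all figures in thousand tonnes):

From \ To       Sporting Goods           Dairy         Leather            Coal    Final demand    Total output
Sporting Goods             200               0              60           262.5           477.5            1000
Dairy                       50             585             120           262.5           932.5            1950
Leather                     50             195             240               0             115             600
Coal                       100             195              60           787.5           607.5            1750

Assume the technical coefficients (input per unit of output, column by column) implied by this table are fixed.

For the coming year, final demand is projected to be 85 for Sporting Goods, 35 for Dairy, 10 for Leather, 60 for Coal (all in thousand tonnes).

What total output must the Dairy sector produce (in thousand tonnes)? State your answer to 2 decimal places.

Technical coefficients a_ij = z_ij / X_j:
  a_SS = 200/1000 = 0.20, a_DS = 50/1000 = 0.05, a_LS = 50/1000 = 0.05, a_CS = 100/1000 = 0.10
  a_SD = 0/1950 = 0.00, a_DD = 585/1950 = 0.30, a_LD = 195/1950 = 0.10, a_CD = 195/1950 = 0.10
  a_SL = 60/600 = 0.10, a_DL = 120/600 = 0.20, a_LL = 240/600 = 0.40, a_CL = 60/600 = 0.10
  a_SC = 262.5/1750 = 0.15, a_DC = 262.5/1750 = 0.15, a_LC = 0/1750 = 0.00, a_CC = 787.5/1750 = 0.45
I − A =
  [   0.80     0.00    -0.10    -0.15]
  [  -0.05     0.70    -0.20    -0.15]
  [  -0.05    -0.10     0.60     0.00]
  [  -0.10    -0.10    -0.10     0.55]
Compute the cofactors C_ij = (−1)^(i+j)·(3×3 minor ij) of I−A; the adjugate is their transpose:
adj(I−A) = Cᵀ =
  [ 0.20950   0.01600   0.05050   0.06150]
  [ 0.03175   0.25150   0.10200   0.07725]
  [ 0.02275   0.04325   0.28475   0.01800]
  [ 0.04800   0.05650   0.07950   0.31600]
det(I−A) = Σ_j (I−A)_1j·C_1j = (0.80)(0.20950) + (0.00)(0.03175) + (-0.10)(0.02275) + (-0.15)(0.04800) = 0.158125
(I − A)⁻¹ = adj(I−A) / det(I−A) ≈
  [   1.3249     0.1012     0.3194     0.3889]
  [   0.2008     1.5905     0.6451     0.4885]
  [   0.1439     0.2735     1.8008     0.1138]
  [   0.3036     0.3573     0.5028     1.9984]
x = (I − A)⁻¹ d = adj(I−A)·d / det(I−A), with det(I−A) = 0.158125:
  x_S = (0.20950·85 + 0.01600·35 + 0.05050·10 + 0.06150·60) / 0.158125 = 22.5625 / 0.158125 ≈ 142.69
  x_D = (0.03175·85 + 0.25150·35 + 0.10200·10 + 0.07725·60) / 0.158125 = 17.15625 / 0.158125 ≈ 108.50
  x_L = (0.02275·85 + 0.04325·35 + 0.28475·10 + 0.01800·60) / 0.158125 = 7.375 / 0.158125 ≈ 46.64
  x_C = (0.04800·85 + 0.05650·35 + 0.07950·10 + 0.31600·60) / 0.158125 = 25.8125 / 0.158125 ≈ 163.24

x_D = 108.50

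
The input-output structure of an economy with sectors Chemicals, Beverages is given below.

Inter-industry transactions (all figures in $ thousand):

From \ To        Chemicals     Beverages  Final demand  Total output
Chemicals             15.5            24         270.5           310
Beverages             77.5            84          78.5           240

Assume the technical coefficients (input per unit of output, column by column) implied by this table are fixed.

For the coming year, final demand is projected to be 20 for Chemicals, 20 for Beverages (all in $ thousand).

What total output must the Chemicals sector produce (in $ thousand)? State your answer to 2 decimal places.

x_C = 25.32

Technical coefficients a_ij = z_ij / X_j:
  a_CC = 15.5/310 = 0.05, a_BC = 77.5/310 = 0.25
  a_CB = 24/240 = 0.10, a_BB = 84/240 = 0.35
I − A =
  [   0.95    -0.10]
  [  -0.25     0.65]
det(I−A) = (0.95)(0.65) − (-0.10)(-0.25) = 0.5925
adj(I−A) = [[0.65, 0.10], [0.25, 0.95]]
(I − A)⁻¹ = adj(I−A) / det(I−A) ≈
  [   1.0970     0.1688]
  [   0.4219     1.6034]
x = (I − A)⁻¹ d = adj(I−A)·d / det(I−A), with det(I−A) = 0.5925:
  x_C = (0.65·20 + 0.10·20) / 0.5925 = 15.00 / 0.5925 ≈ 25.32
  x_B = (0.25·20 + 0.95·20) / 0.5925 = 24.00 / 0.5925 ≈ 40.51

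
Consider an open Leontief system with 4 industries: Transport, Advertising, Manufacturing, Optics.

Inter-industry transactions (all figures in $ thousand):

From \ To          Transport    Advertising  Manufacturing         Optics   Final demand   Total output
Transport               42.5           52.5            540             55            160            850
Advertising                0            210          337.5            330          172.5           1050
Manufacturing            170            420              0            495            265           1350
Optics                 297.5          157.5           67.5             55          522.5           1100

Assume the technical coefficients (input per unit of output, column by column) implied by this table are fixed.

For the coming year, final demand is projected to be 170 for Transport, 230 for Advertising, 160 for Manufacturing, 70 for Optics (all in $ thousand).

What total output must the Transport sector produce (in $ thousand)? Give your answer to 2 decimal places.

Technical coefficients a_ij = z_ij / X_j:
  a_TT = 42.5/850 = 0.05, a_AT = 0/850 = 0.00, a_MT = 170/850 = 0.20, a_OT = 297.5/850 = 0.35
  a_TA = 52.5/1050 = 0.05, a_AA = 210/1050 = 0.20, a_MA = 420/1050 = 0.40, a_OA = 157.5/1050 = 0.15
  a_TM = 540/1350 = 0.40, a_AM = 337.5/1350 = 0.25, a_MM = 0/1350 = 0.00, a_OM = 67.5/1350 = 0.05
  a_TO = 55/1100 = 0.05, a_AO = 330/1100 = 0.30, a_MO = 495/1100 = 0.45, a_OO = 55/1100 = 0.05
I − A =
  [   0.95    -0.05    -0.40    -0.05]
  [   0.00     0.80    -0.25    -0.30]
  [  -0.20    -0.40     1.00    -0.45]
  [  -0.35    -0.15    -0.05     0.95]
Compute the cofactors C_ij = (−1)^(i+j)·(3×3 minor ij) of I−A; the adjugate is their transpose:
adj(I−A) = Cᵀ =
  [ 0.579125   0.233875   0.302500   0.247625]
  [ 0.194875   0.724125   0.277500   0.370375]
  [ 0.311000   0.437000   0.660000   0.467000]
  [ 0.260500   0.223500   0.190000   0.598500]
det(I−A) = Σ_j (I−A)_1j·C_1j = (0.95)(0.579125) + (-0.05)(0.194875) + (-0.40)(0.311000) + (-0.05)(0.260500) = 0.4030
(I − A)⁻¹ = adj(I−A) / det(I−A) ≈
  [   1.4370     0.5803     0.7506     0.6145]
  [   0.4836     1.7968     0.6886     0.9190]
  [   0.7717     1.0844     1.6377     1.1588]
  [   0.6464     0.5546     0.4715     1.4851]
x = (I − A)⁻¹ d = adj(I−A)·d / det(I−A), with det(I−A) = 0.4030:
  x_T = (0.579125·170 + 0.233875·230 + 0.302500·160 + 0.247625·70) / 0.4030 = 217.97625 / 0.4030 ≈ 540.88
  x_A = (0.194875·170 + 0.724125·230 + 0.277500·160 + 0.370375·70) / 0.4030 = 270.00375 / 0.4030 ≈ 669.98
  x_M = (0.311000·170 + 0.437000·230 + 0.660000·160 + 0.467000·70) / 0.4030 = 291.67 / 0.4030 ≈ 723.75
  x_O = (0.260500·170 + 0.223500·230 + 0.190000·160 + 0.598500·70) / 0.4030 = 167.985 / 0.4030 ≈ 416.84

x_T = 540.88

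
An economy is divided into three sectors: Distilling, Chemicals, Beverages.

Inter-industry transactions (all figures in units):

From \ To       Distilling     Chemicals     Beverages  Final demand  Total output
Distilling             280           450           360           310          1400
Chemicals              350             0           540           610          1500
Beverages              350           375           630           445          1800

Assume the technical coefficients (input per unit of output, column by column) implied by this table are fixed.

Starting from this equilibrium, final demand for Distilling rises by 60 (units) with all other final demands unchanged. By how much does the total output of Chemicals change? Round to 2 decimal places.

Technical coefficients a_ij = z_ij / X_j:
  a_DD = 280/1400 = 0.20, a_CD = 350/1400 = 0.25, a_BD = 350/1400 = 0.25
  a_DC = 450/1500 = 0.30, a_CC = 0/1500 = 0.00, a_BC = 375/1500 = 0.25
  a_DB = 360/1800 = 0.20, a_CB = 540/1800 = 0.30, a_BB = 630/1800 = 0.35
I − A =
  [   0.80    -0.30    -0.20]
  [  -0.25     1.00    -0.30]
  [  -0.25    -0.25     0.65]
Cofactors of I−A, C_ij = (−1)^(i+j)·(minor ij) (rows/columns in the sector order above):
  C_11 = (1.00)(0.65) − (-0.30)(-0.25) = 0.5750
  C_12 = −[(-0.25)(0.65) − (-0.30)(-0.25)] = 0.2375
  C_13 = (-0.25)(-0.25) − (1.00)(-0.25) = 0.3125
  C_21 = −[(-0.30)(0.65) − (-0.20)(-0.25)] = 0.2450
  C_22 = (0.80)(0.65) − (-0.20)(-0.25) = 0.4700
  C_23 = −[(0.80)(-0.25) − (-0.30)(-0.25)] = 0.2750
  C_31 = (-0.30)(-0.30) − (-0.20)(1.00) = 0.2900
  C_32 = −[(0.80)(-0.30) − (-0.20)(-0.25)] = 0.2900
  C_33 = (0.80)(1.00) − (-0.30)(-0.25) = 0.7250
det(I−A) = Σ_j (I−A)_1j·C_1j = (0.80)(0.5750) + (-0.30)(0.2375) + (-0.20)(0.3125) = 0.32625
adj(I−A) = Cᵀ =
  [ 0.5750   0.2450   0.2900]
  [ 0.2375   0.4700   0.2900]
  [ 0.3125   0.2750   0.7250]
(I − A)⁻¹ = adj(I−A) / det(I−A) ≈
  [   1.7625     0.7510     0.8889]
  [   0.7280     1.4406     0.8889]
  [   0.9579     0.8429     2.2222]
Δx = (I − A)⁻¹ Δd with Δd having +60 in the Distilling component and 0 elsewhere.
So Δx_C = L_CD · (+60), where L_CD = adj(I−A)_CD / det(I−A) = 0.2375 / 0.32625.
Δx_C = 0.2375 × (+60) / 0.32625 = 14.25 / 0.32625 ≈ 43.68.

Δx_C = 43.68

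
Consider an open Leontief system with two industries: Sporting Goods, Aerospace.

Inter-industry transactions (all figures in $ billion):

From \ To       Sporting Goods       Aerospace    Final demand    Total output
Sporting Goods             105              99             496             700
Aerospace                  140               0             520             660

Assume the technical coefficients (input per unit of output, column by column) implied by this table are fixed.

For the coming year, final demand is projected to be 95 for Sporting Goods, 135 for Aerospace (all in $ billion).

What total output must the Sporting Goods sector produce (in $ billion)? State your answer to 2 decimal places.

x_1 = 140.55

Technical coefficients a_ij = z_ij / X_j:
  a_11 = 105/700 = 0.15, a_21 = 140/700 = 0.20
  a_12 = 99/660 = 0.15, a_22 = 0/660 = 0.00
I − A =
  [   0.85    -0.15]
  [  -0.20     1.00]
det(I−A) = (0.85)(1.00) − (-0.15)(-0.20) = 0.8200
adj(I−A) = [[1.00, 0.15], [0.20, 0.85]]
(I − A)⁻¹ = adj(I−A) / det(I−A) ≈
  [   1.2195     0.1829]
  [   0.2439     1.0366]
x = (I − A)⁻¹ d = adj(I−A)·d / det(I−A), with det(I−A) = 0.8200:
  x_1 = (1.00·95 + 0.15·135) / 0.8200 = 115.25 / 0.8200 ≈ 140.55
  x_2 = (0.20·95 + 0.85·135) / 0.8200 = 133.75 / 0.8200 ≈ 163.11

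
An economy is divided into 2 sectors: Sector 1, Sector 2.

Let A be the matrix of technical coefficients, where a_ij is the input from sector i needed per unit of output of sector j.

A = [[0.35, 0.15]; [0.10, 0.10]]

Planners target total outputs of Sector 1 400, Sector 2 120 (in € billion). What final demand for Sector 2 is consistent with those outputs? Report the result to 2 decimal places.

d_2 = 68.00

I − A =
  [   0.65    -0.15]
  [  -0.10     0.90]
d = (I − A) x:
  d_1 = (+0.65)·400 + (-0.15)·120 = 242.00
  d_2 = (-0.10)·400 + (+0.90)·120 = 68.00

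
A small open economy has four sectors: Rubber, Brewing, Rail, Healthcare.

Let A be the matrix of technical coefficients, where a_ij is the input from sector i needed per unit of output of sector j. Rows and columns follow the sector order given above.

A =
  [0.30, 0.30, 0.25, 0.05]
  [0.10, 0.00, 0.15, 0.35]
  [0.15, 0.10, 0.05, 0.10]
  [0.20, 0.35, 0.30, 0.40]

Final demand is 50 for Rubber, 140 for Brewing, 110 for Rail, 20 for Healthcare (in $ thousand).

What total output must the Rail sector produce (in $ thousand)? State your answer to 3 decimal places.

I − A =
  [   0.70    -0.30    -0.25    -0.05]
  [  -0.10     1.00    -0.15    -0.35]
  [  -0.15    -0.10     0.95    -0.10]
  [  -0.20    -0.35    -0.30     0.60]
Compute the cofactors C_ij = (−1)^(i+j)·(3×3 minor ij) of I−A; the adjugate is their transpose:
adj(I−A) = Cᵀ =
  [ 0.398875   0.203875   0.195500   0.184750]
  [ 0.152750   0.338750   0.169000   0.238500]
  [ 0.108125   0.101125   0.283500   0.115250]
  [ 0.276125   0.316125   0.305500   0.579250]
det(I−A) = Σ_j (I−A)_1j·C_1j = (0.70)(0.398875) + (-0.30)(0.152750) + (-0.25)(0.108125) + (-0.05)(0.276125) = 0.19255
(I − A)⁻¹ = adj(I−A) / det(I−A) ≈
  [   2.0715     1.0588     1.0153     0.9595]
  [   0.7933     1.7593     0.8777     1.2386]
  [   0.5615     0.5252     1.4723     0.5985]
  [   1.4340     1.6418     1.5866     3.0083]
x = (I − A)⁻¹ d = adj(I−A)·d / det(I−A), with det(I−A) = 0.19255:
  x_1 = (0.398875·50 + 0.203875·140 + 0.195500·110 + 0.184750·20) / 0.19255 = 73.68625 / 0.19255 ≈ 382.686
  x_2 = (0.152750·50 + 0.338750·140 + 0.169000·110 + 0.238500·20) / 0.19255 = 78.4225 / 0.19255 ≈ 407.284
  x_3 = (0.108125·50 + 0.101125·140 + 0.283500·110 + 0.115250·20) / 0.19255 = 53.05375 / 0.19255 ≈ 275.532
  x_4 = (0.276125·50 + 0.316125·140 + 0.305500·110 + 0.579250·20) / 0.19255 = 103.25375 / 0.19255 ≈ 536.244

x_3 = 275.532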